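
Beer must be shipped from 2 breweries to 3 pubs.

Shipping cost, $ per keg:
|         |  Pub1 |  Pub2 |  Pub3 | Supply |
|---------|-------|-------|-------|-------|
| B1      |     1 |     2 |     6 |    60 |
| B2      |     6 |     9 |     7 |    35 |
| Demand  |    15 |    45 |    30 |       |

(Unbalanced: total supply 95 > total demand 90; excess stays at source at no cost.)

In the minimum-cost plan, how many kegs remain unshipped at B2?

Minimum-cost shipments:
  B1 to Pub1: 15 × $1 = $15
  B1 to Pub2: 45 × $2 = $90
  B2 to Pub3: 30 × $7 = $210
Total cost = $315.
B2 ships 30 of its 35, leaving 5.

5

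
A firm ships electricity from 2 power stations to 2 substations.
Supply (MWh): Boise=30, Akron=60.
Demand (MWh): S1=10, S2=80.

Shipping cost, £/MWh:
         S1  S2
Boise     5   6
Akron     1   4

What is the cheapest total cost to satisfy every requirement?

An optimal shipping plan:
  Boise–S2: 30 MWh
  Akron–S1: 10 MWh
  Akron–S2: 50 MWh
Total cost = £390.
(Supply check: Boise ships 30; Akron ships 60.)

390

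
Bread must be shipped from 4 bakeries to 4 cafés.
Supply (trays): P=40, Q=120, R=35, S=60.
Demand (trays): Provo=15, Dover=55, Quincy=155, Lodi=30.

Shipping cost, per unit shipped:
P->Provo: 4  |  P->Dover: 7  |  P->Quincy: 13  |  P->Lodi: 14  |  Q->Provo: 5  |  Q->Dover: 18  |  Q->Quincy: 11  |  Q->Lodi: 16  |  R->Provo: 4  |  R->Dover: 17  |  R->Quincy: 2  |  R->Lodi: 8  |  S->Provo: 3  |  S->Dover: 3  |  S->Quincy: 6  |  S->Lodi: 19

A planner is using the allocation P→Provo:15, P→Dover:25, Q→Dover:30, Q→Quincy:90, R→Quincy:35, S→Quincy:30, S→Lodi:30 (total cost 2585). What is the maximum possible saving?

570

Current plan cost = 15·4 + 25·7 + 30·18 + 90·11 + 35·2 + 30·6 + 30·19 = 2585.
Optimal plan:
  P to Dover: 10 trays
  P to Lodi: 30 trays
  Q to Provo: 15 trays
  Q to Quincy: 105 trays
  R to Quincy: 35 trays
  S to Dover: 45 trays
  S to Quincy: 15 trays
Optimal cost = 2015.
Saving = 2585 − 2015 = 570.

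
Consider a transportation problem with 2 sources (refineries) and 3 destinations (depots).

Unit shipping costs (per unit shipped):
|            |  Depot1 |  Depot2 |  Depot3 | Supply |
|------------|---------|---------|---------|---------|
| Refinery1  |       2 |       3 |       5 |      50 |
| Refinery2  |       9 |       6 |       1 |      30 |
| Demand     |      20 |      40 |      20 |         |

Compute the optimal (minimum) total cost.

One minimum-cost allocation:
  Refinery1 to Depot1: 20 kL
  Refinery1 to Depot2: 30 kL
  Refinery2 to Depot2: 10 kL
  Refinery2 to Depot3: 20 kL
Total cost = 210.

210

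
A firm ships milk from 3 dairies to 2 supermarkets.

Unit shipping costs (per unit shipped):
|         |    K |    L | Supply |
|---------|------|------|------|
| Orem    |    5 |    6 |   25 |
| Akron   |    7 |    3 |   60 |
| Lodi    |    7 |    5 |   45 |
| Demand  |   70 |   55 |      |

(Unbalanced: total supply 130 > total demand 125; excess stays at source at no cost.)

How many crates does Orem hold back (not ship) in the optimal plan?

0

Minimum-cost shipments:
  Orem to K: 25 × 5 = 125
  Akron to L: 55 × 3 = 165
  Lodi to K: 45 × 7 = 315
Total cost = 605.
Orem ships 25 of its 25, leaving 0.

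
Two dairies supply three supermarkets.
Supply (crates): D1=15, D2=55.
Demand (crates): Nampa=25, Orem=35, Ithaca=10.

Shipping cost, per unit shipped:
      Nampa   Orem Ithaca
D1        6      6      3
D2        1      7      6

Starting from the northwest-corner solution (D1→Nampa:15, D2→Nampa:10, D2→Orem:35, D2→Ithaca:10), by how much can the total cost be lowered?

Current plan cost = 15·6 + 10·1 + 35·7 + 10·6 = 405.
Optimal plan:
  D1→Orem: 5 × 6 = 30
  D1→Ithaca: 10 × 3 = 30
  D2→Nampa: 25 × 1 = 25
  D2→Orem: 30 × 7 = 210
Optimal cost = 295.
Saving = 405 − 295 = 110.

110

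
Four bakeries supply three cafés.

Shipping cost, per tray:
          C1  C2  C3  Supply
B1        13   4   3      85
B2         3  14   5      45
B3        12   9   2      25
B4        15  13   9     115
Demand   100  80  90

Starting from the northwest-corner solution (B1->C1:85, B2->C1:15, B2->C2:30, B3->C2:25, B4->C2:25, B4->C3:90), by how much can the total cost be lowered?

1045

Current plan cost = 85·13 + 15·3 + 30·14 + 25·9 + 25·13 + 90·9 = 2930.
Optimal plan:
  B1→C2: 80 trays
  B1→C3: 5 trays
  B2→C1: 45 trays
  B3→C3: 25 trays
  B4→C1: 55 trays
  B4→C3: 60 trays
Optimal cost = 1885.
Saving = 2930 − 1885 = 1045.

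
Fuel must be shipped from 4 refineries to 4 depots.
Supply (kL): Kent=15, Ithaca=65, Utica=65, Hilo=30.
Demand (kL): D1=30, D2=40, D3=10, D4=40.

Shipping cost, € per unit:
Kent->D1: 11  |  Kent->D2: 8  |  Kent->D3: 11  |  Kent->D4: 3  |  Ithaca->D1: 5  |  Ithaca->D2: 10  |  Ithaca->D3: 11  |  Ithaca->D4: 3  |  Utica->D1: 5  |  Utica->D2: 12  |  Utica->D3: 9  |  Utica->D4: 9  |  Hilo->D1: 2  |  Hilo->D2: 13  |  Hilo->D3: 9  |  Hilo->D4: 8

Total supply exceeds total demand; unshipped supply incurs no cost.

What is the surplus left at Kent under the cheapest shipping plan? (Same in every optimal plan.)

Minimum-cost shipments:
  Kent->D2: 15 × €8 = €120
  Ithaca->D2: 25 × €10 = €250
  Ithaca->D4: 40 × €3 = €120
  Utica->D3: 10 × €9 = €90
  Hilo->D1: 30 × €2 = €60
Total cost = €640.
Kent ships 15 of its 15, leaving 0.

0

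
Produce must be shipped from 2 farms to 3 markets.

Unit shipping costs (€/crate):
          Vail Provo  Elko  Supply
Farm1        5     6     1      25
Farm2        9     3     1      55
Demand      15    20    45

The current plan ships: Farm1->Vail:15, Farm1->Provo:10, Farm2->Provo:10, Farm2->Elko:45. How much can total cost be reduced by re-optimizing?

Current plan cost = 15·5 + 10·6 + 10·3 + 45·1 = €210.
Optimal plan:
  Farm1–Vail: 15 crates
  Farm1–Elko: 10 crates
  Farm2–Provo: 20 crates
  Farm2–Elko: 35 crates
Optimal cost = €180.
Saving = 210 − 180 = €30.

30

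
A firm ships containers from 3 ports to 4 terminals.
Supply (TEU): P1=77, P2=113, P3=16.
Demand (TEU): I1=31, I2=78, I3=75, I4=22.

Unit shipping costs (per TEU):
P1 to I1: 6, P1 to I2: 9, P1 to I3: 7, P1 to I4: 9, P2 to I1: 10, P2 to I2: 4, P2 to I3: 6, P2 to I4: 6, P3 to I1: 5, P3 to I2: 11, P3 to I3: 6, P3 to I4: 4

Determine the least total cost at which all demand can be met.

An optimal shipping plan:
  P1→I1: 31 × 6 = 186
  P1→I3: 46 × 7 = 322
  P2→I2: 78 × 4 = 312
  P2→I3: 29 × 6 = 174
  P2→I4: 6 × 6 = 36
  P3→I4: 16 × 4 = 64
Total = 186 + 322 + 312 + 174 + 36 + 64 = 1094.
(Supply check: P1 ships 77; P2 ships 113; P3 ships 16.)

1094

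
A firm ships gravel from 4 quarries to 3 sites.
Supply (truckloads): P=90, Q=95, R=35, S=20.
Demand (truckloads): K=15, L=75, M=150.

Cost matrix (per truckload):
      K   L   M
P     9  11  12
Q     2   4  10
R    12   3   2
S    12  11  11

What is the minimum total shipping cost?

A cheapest plan:
  P->M: 90 × 12 = 1080
  Q->K: 15 × 2 = 30
  Q->L: 75 × 4 = 300
  Q->M: 5 × 10 = 50
  R->M: 35 × 2 = 70
  S->M: 20 × 11 = 220
Total = 1080 + 30 + 300 + 50 + 70 + 220 = 1750.

1750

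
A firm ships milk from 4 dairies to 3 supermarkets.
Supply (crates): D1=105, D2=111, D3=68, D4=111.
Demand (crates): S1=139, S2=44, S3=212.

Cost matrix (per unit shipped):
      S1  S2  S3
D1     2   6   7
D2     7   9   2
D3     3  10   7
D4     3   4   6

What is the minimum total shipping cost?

A cheapest plan:
  D1 to S1: 105 × 2 = 210
  D2 to S3: 111 × 2 = 222
  D3 to S1: 34 × 3 = 102
  D3 to S3: 34 × 7 = 238
  D4 to S2: 44 × 4 = 176
  D4 to S3: 67 × 6 = 402
Total = 210 + 222 + 102 + 238 + 176 + 402 = 1350.

1350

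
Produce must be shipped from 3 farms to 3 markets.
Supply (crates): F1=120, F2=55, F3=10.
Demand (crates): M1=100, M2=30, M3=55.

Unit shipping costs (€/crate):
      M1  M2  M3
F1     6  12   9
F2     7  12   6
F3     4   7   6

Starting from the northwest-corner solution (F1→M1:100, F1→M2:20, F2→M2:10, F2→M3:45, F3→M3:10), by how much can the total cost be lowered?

50

Current plan cost = 100·6 + 20·12 + 10·12 + 45·6 + 10·6 = €1290.
Optimal plan:
  F1 to M1: 100 crates
  F1 to M2: 20 crates
  F2 to M3: 55 crates
  F3 to M2: 10 crates
Optimal cost = €1240.
Saving = 1290 − 1240 = €50.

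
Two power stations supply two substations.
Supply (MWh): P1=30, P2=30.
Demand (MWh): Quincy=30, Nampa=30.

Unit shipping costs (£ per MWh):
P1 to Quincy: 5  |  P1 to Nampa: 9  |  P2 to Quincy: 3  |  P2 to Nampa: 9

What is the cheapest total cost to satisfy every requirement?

360

A cheapest plan:
  P1 to Nampa: 30 × £9 = £270
  P2 to Quincy: 30 × £3 = £90
Total = 270 + 90 = £360.
(Supply check: P1 ships 30; P2 ships 30.)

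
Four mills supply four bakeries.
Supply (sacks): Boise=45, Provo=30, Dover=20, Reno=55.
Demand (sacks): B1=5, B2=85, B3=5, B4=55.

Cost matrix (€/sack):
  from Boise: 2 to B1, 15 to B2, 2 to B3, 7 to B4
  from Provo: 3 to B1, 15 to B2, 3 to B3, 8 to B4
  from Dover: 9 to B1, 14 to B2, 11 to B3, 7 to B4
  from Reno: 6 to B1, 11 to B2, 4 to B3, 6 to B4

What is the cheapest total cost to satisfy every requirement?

1460

A cheapest plan:
  Boise→B1: 5 × €2 = €10
  Boise→B3: 5 × €2 = €10
  Boise→B4: 35 × €7 = €245
  Provo→B2: 10 × €15 = €150
  Provo→B4: 20 × €8 = €160
  Dover→B2: 20 × €14 = €280
  Reno→B2: 55 × €11 = €605
Total = 10 + 10 + 245 + 150 + 160 + 280 + 605 = €1460.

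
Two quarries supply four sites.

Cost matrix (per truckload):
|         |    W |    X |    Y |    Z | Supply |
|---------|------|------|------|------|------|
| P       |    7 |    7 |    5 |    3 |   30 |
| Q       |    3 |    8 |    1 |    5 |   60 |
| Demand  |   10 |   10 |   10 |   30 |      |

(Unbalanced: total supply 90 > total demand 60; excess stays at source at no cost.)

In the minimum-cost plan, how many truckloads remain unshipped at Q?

Minimum-cost shipments:
  P–Z: 30 truckloads
  Q–W: 10 truckloads
  Q–X: 10 truckloads
  Q–Y: 10 truckloads
Total cost = 210.
Q ships 30 of its 60, leaving 30.

30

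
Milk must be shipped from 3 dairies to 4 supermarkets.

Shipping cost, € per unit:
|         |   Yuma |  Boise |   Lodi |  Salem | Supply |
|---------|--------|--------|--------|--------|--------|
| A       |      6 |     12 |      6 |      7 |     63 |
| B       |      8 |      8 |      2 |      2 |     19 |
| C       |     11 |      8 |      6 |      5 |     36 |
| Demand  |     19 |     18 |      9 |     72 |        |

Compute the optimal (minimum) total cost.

685

Optimal allocation:
  A->Yuma: 19 × €6 = €114
  A->Lodi: 9 × €6 = €54
  A->Salem: 35 × €7 = €245
  B->Salem: 19 × €2 = €38
  C->Boise: 18 × €8 = €144
  C->Salem: 18 × €5 = €90
Total = 114 + 54 + 245 + 38 + 144 + 90 = €685.
(Supply check: A ships 63; B ships 19; C ships 36.)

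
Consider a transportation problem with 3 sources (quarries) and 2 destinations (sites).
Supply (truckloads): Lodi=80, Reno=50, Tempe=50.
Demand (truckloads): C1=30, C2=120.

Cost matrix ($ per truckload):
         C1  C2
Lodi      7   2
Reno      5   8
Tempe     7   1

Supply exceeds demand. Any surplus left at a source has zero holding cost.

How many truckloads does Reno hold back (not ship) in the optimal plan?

20

An optimal plan:
  Lodi to C2: 70 × $2 = $140
  Reno to C1: 30 × $5 = $150
  Tempe to C2: 50 × $1 = $50
Total cost = $340.
Reno ships 30 of its 50, leaving 20.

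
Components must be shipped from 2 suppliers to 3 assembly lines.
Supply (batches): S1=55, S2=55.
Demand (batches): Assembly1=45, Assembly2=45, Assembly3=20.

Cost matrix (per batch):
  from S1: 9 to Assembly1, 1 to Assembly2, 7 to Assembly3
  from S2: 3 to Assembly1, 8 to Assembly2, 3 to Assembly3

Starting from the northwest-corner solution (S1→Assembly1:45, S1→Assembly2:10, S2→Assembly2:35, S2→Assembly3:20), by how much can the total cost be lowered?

Current plan cost = 45·9 + 10·1 + 35·8 + 20·3 = 755.
Optimal plan:
  S1–Assembly2: 45 × 1 = 45
  S1–Assembly3: 10 × 7 = 70
  S2–Assembly1: 45 × 3 = 135
  S2–Assembly3: 10 × 3 = 30
Optimal cost = 280.
Saving = 755 − 280 = 475.

475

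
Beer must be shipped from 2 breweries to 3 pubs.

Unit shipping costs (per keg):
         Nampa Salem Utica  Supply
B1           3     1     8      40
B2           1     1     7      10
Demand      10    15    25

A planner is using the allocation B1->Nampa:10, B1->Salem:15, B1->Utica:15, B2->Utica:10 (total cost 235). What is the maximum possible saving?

Current plan cost = 10·3 + 15·1 + 15·8 + 10·7 = 235.
Optimal plan:
  B1→Salem: 15 kegs
  B1→Utica: 25 kegs
  B2→Nampa: 10 kegs
Optimal cost = 225.
Saving = 235 − 225 = 10.

10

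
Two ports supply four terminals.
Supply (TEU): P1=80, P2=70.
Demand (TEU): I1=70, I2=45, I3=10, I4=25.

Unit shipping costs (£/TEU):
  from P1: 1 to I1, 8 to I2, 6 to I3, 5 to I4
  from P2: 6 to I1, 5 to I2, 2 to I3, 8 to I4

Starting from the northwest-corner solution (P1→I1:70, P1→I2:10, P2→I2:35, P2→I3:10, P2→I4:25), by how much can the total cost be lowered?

Current plan cost = 70·1 + 10·8 + 35·5 + 10·2 + 25·8 = £545.
Optimal plan:
  P1→I1: 70 × £1 = £70
  P1→I4: 10 × £5 = £50
  P2→I2: 45 × £5 = £225
  P2→I3: 10 × £2 = £20
  P2→I4: 15 × £8 = £120
Optimal cost = £485.
Saving = 545 − 485 = £60.

60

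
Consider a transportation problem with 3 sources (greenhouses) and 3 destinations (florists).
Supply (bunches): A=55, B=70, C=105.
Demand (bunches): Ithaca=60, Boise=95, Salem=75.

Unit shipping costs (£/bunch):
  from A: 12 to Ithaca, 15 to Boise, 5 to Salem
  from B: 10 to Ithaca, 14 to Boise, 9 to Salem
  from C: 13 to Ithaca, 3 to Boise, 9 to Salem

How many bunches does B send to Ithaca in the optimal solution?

60

Optimal shipments:
  A→Salem: 55 × £5 = £275
  B→Ithaca: 60 × £10 = £600
  B→Salem: 10 × £9 = £90
  C→Boise: 95 × £3 = £285
  C→Salem: 10 × £9 = £90
Total cost = £1340.
So B→Ithaca carries 60 bunches.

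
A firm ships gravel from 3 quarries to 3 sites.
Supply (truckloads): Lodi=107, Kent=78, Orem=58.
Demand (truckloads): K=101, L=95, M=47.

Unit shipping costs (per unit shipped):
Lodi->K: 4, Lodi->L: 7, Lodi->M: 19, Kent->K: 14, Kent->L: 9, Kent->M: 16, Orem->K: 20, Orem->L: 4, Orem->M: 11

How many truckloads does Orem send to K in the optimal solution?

Solving gives:
  Lodi->K: 101 × 4 = 404
  Lodi->L: 6 × 7 = 42
  Kent->L: 31 × 9 = 279
  Kent->M: 47 × 16 = 752
  Orem->L: 58 × 4 = 232
Total cost = 1709.
The route Orem→K is not used.

0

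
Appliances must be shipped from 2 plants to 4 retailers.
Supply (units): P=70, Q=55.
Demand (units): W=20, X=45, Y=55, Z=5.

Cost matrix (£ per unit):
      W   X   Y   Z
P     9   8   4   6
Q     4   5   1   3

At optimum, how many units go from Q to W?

Solving gives:
  P→X: 45 × £8 = £360
  P→Y: 25 × £4 = £100
  Q→W: 20 × £4 = £80
  Q→Y: 30 × £1 = £30
  Q→Z: 5 × £3 = £15
Total cost = £585.
So Q→W carries 20 units.

20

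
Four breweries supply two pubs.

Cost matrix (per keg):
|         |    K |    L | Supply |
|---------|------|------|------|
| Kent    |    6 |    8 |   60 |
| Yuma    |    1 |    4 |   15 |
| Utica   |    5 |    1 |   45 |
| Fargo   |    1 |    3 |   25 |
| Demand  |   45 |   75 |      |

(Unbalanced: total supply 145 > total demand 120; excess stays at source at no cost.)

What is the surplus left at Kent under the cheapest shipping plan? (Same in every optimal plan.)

An optimal plan:
  Kent->K: 5 × 6 = 30
  Kent->L: 30 × 8 = 240
  Yuma->K: 15 × 1 = 15
  Utica->L: 45 × 1 = 45
  Fargo->K: 25 × 1 = 25
Total cost = 355.
Kent ships 35 of its 60, leaving 25.

25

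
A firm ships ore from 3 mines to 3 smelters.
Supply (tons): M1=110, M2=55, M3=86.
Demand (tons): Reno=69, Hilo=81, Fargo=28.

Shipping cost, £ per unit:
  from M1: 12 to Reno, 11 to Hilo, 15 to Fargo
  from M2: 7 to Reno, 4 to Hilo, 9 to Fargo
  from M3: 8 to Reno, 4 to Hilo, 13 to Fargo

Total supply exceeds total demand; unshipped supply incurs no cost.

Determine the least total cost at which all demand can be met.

A cheapest plan:
  M1–Reno: 37 tons
  M2–Reno: 27 tons
  M2–Fargo: 28 tons
  M3–Reno: 5 tons
  M3–Hilo: 81 tons
Total cost = £1249.
(Supply check: M1 ships 37; M2 ships 55; M3 ships 86.)

1249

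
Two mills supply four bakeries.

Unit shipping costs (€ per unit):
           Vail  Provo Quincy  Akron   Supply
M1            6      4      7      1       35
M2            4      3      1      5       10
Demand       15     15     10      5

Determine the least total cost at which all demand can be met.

165

Optimal allocation:
  M1–Vail: 15 × €6 = €90
  M1–Provo: 15 × €4 = €60
  M1–Akron: 5 × €1 = €5
  M2–Quincy: 10 × €1 = €10
Total = 90 + 60 + 5 + 10 = €165.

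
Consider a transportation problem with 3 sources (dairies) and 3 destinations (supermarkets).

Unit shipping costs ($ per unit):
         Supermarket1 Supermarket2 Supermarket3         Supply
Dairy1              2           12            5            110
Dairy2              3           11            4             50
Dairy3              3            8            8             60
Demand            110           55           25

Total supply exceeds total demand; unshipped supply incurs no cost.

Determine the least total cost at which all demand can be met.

760

An optimal shipping plan:
  Dairy1->Supermarket1: 110 × $2 = $220
  Dairy2->Supermarket3: 25 × $4 = $100
  Dairy3->Supermarket2: 55 × $8 = $440
Total = 220 + 100 + 440 = $760.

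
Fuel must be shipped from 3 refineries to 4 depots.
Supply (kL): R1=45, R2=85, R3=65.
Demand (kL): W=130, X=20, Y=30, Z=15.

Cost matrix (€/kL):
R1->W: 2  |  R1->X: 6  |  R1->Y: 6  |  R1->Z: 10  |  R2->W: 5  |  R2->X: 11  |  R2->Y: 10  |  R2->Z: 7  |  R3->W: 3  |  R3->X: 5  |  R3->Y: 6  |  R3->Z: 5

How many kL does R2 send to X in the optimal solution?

The minimum-cost plan:
  R1 to W: 45 × €2 = €90
  R2 to W: 70 × €5 = €350
  R2 to Z: 15 × €7 = €105
  R3 to W: 15 × €3 = €45
  R3 to X: 20 × €5 = €100
  R3 to Y: 30 × €6 = €180
Total cost = €870.
The route R2→X is not used.

0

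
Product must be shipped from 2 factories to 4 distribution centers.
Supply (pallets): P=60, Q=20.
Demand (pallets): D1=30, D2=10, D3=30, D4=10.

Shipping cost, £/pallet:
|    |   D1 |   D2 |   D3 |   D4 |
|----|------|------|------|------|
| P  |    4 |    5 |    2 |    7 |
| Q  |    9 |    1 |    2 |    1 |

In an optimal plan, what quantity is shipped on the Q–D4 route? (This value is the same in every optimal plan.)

Solving gives:
  P–D1: 30 pallets
  P–D3: 30 pallets
  Q–D2: 10 pallets
  Q–D4: 10 pallets
Total cost = £200.
So Q→D4 carries 10 pallets.

10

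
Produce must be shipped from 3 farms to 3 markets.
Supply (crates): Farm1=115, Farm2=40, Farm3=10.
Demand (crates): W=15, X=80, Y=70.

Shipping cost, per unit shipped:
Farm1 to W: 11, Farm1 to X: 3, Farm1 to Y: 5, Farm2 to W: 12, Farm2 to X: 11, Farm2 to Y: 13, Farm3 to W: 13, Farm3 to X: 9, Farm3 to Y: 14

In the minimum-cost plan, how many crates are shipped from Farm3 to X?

10

Optimal shipments:
  Farm1->X: 45 × 3 = 135
  Farm1->Y: 70 × 5 = 350
  Farm2->W: 15 × 12 = 180
  Farm2->X: 25 × 11 = 275
  Farm3->X: 10 × 9 = 90
Total cost = 1030.
So Farm3→X carries 10 crates.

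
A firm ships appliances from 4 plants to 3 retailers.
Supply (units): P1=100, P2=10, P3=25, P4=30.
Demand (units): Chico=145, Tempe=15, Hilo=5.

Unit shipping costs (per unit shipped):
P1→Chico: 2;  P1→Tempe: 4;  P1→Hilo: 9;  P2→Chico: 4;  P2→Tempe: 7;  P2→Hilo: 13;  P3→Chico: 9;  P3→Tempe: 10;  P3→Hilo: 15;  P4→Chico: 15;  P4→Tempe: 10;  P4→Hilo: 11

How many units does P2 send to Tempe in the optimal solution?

The minimum-cost plan:
  P1->Chico: 100 × 2 = 200
  P2->Chico: 10 × 4 = 40
  P3->Chico: 25 × 9 = 225
  P4->Chico: 10 × 15 = 150
  P4->Tempe: 15 × 10 = 150
  P4->Hilo: 5 × 11 = 55
Total cost = 820.
The route P2→Tempe is not used.

0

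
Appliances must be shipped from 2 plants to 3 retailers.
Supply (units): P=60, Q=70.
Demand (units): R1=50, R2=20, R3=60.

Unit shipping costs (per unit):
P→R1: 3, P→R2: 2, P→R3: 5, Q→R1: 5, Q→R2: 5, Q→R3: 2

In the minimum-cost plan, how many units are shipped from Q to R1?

Optimal shipments:
  P–R1: 40 units
  P–R2: 20 units
  Q–R1: 10 units
  Q–R3: 60 units
Total cost = 330.
So Q→R1 carries 10 units.

10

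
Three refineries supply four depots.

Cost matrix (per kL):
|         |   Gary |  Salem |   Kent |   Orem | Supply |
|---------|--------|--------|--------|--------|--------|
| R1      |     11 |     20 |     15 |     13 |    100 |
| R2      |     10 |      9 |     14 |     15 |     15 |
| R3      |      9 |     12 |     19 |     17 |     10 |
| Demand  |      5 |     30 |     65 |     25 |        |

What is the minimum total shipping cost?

A cheapest plan:
  R1->Gary: 5 kL
  R1->Salem: 5 kL
  R1->Kent: 65 kL
  R1->Orem: 25 kL
  R2->Salem: 15 kL
  R3->Salem: 10 kL
Total cost = 1710.

1710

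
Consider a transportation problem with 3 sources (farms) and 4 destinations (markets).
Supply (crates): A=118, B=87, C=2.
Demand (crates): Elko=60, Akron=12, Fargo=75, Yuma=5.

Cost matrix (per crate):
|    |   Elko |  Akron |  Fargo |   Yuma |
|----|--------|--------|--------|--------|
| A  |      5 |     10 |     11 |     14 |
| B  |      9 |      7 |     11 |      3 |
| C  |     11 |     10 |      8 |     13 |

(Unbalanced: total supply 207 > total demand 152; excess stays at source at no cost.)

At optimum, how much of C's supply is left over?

Minimum-cost shipments:
  A to Elko: 60 crates
  A to Fargo: 58 crates
  B to Akron: 12 crates
  B to Fargo: 15 crates
  B to Yuma: 5 crates
  C to Fargo: 2 crates
Total cost = 1218.
C ships 2 of its 2, leaving 0.

0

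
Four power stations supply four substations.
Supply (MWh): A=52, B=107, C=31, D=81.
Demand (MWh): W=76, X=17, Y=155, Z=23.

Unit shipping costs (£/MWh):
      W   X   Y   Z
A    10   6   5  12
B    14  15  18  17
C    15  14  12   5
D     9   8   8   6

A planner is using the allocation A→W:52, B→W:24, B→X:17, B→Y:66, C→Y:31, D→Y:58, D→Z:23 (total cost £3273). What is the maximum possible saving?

Current plan cost = 52·10 + 24·14 + 17·15 + 66·18 + 31·12 + 58·8 + 23·6 = £3273.
Optimal plan:
  A->Y: 52 × £5 = £260
  B->W: 76 × £14 = £1064
  B->X: 17 × £15 = £255
  B->Y: 14 × £18 = £252
  C->Y: 8 × £12 = £96
  C->Z: 23 × £5 = £115
  D->Y: 81 × £8 = £648
Optimal cost = £2690.
Saving = 3273 − 2690 = £583.

583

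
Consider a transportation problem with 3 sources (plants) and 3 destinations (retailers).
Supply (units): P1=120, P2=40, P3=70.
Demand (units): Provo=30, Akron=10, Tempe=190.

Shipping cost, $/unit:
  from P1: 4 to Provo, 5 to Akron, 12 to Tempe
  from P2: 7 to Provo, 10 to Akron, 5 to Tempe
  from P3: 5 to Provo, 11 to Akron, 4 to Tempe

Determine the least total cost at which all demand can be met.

Optimal allocation:
  P1–Provo: 30 units
  P1–Akron: 10 units
  P1–Tempe: 80 units
  P2–Tempe: 40 units
  P3–Tempe: 70 units
Total cost = $1610.
(Supply check: P1 ships 120; P2 ships 40; P3 ships 70.)

1610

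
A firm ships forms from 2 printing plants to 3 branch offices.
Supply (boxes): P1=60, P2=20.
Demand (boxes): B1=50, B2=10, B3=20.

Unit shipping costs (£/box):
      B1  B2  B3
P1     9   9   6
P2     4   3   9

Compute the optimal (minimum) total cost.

Optimal allocation:
  P1–B1: 40 boxes
  P1–B3: 20 boxes
  P2–B1: 10 boxes
  P2–B2: 10 boxes
Total cost = £550.

550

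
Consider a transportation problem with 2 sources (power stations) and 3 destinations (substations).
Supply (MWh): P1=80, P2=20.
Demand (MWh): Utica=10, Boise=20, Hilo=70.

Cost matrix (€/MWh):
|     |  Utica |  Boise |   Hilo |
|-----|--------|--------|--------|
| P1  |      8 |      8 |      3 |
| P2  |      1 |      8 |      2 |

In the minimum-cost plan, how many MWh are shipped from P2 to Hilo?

The minimum-cost plan:
  P1→Boise: 20 × €8 = €160
  P1→Hilo: 60 × €3 = €180
  P2→Utica: 10 × €1 = €10
  P2→Hilo: 10 × €2 = €20
Total cost = €370.
So P2→Hilo carries 10 MWh.

10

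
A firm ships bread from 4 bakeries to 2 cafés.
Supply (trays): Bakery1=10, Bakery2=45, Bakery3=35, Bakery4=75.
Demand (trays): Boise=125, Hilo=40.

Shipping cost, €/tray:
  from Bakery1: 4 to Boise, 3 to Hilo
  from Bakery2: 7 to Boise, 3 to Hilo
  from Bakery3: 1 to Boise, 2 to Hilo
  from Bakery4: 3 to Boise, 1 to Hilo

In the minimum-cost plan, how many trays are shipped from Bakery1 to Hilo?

Optimal shipments:
  Bakery1→Boise: 10 trays
  Bakery2→Boise: 5 trays
  Bakery2→Hilo: 40 trays
  Bakery3→Boise: 35 trays
  Bakery4→Boise: 75 trays
Total cost = €455.
The route Bakery1→Hilo is not used.

0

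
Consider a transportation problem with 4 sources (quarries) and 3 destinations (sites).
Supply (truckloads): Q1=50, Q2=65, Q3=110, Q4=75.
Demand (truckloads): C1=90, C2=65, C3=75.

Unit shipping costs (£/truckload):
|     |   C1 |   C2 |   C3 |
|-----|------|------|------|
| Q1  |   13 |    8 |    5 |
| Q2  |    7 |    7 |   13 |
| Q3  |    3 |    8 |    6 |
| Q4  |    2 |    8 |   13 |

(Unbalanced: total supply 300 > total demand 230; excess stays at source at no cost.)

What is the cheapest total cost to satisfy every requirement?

An optimal shipping plan:
  Q1–C3: 50 × £5 = £250
  Q2–C2: 65 × £7 = £455
  Q3–C1: 15 × £3 = £45
  Q3–C3: 25 × £6 = £150
  Q4–C1: 75 × £2 = £150
Total = 250 + 455 + 45 + 150 + 150 = £1050.

1050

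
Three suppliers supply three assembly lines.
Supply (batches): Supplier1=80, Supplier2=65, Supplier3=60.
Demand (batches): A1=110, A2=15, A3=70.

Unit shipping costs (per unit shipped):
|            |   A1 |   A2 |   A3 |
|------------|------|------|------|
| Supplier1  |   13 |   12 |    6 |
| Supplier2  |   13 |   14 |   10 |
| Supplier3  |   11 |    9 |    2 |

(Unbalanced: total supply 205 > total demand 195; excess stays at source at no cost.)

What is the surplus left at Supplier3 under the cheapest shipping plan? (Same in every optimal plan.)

0

An optimal plan:
  Supplier1–A1: 45 batches
  Supplier1–A2: 15 batches
  Supplier1–A3: 10 batches
  Supplier2–A1: 65 batches
  Supplier3–A3: 60 batches
Total cost = 1790.
Supplier3 ships 60 of its 60, leaving 0.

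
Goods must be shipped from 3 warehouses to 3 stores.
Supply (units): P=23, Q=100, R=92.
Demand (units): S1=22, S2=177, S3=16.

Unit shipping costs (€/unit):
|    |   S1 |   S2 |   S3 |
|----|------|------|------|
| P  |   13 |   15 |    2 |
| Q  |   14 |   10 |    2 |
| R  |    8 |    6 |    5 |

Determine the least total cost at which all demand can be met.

A cheapest plan:
  P->S1: 7 × €13 = €91
  P->S3: 16 × €2 = €32
  Q->S2: 100 × €10 = €1000
  R->S1: 15 × €8 = €120
  R->S2: 77 × €6 = €462
Total = 91 + 32 + 1000 + 120 + 462 = €1705.

1705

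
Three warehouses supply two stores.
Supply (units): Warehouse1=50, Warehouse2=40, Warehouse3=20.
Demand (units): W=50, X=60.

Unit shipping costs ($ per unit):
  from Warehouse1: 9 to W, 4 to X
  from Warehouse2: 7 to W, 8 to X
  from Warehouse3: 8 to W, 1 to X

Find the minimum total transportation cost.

550

A cheapest plan:
  Warehouse1->W: 10 × $9 = $90
  Warehouse1->X: 40 × $4 = $160
  Warehouse2->W: 40 × $7 = $280
  Warehouse3->X: 20 × $1 = $20
Total = 90 + 160 + 280 + 20 = $550.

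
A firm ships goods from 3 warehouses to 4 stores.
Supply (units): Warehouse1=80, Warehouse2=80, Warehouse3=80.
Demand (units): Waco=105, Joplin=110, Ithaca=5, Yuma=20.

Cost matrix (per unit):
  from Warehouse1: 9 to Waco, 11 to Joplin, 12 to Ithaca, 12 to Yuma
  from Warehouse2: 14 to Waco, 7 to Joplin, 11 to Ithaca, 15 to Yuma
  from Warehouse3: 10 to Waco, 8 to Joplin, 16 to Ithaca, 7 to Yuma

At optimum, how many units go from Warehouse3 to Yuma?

20

Optimal shipments:
  Warehouse1–Waco: 80 × 9 = 720
  Warehouse2–Joplin: 75 × 7 = 525
  Warehouse2–Ithaca: 5 × 11 = 55
  Warehouse3–Waco: 25 × 10 = 250
  Warehouse3–Joplin: 35 × 8 = 280
  Warehouse3–Yuma: 20 × 7 = 140
Total cost = 1970.
So Warehouse3→Yuma carries 20 units.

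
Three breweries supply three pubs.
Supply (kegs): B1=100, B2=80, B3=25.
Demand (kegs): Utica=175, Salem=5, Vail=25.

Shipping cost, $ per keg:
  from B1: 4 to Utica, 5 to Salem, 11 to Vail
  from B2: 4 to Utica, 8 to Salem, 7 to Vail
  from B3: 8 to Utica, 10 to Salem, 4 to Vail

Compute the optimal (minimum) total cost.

One minimum-cost allocation:
  B1–Utica: 95 kegs
  B1–Salem: 5 kegs
  B2–Utica: 80 kegs
  B3–Vail: 25 kegs
Total cost = $825.
(Supply check: B1 ships 100; B2 ships 80; B3 ships 25.)

825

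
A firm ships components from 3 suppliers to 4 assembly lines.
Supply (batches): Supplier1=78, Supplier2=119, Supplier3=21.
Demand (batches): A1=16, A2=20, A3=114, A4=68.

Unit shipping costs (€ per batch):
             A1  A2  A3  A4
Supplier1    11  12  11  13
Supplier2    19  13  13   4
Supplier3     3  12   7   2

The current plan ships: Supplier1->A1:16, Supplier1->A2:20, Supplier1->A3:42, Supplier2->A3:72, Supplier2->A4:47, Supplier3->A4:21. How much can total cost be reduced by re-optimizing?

Current plan cost = 16·11 + 20·12 + 42·11 + 72·13 + 47·4 + 21·2 = €2044.
Optimal plan:
  Supplier1–A3: 78 × €11 = €858
  Supplier2–A2: 20 × €13 = €260
  Supplier2–A3: 31 × €13 = €403
  Supplier2–A4: 68 × €4 = €272
  Supplier3–A1: 16 × €3 = €48
  Supplier3–A3: 5 × €7 = €35
Optimal cost = €1876.
Saving = 2044 − 1876 = €168.

168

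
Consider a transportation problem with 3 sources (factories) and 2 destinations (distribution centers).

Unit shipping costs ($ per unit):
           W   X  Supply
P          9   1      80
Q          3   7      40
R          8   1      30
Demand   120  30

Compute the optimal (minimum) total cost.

840

One minimum-cost allocation:
  P→W: 50 pallets
  P→X: 30 pallets
  Q→W: 40 pallets
  R→W: 30 pallets
Total cost = $840.
(Supply check: P ships 80; Q ships 40; R ships 30.)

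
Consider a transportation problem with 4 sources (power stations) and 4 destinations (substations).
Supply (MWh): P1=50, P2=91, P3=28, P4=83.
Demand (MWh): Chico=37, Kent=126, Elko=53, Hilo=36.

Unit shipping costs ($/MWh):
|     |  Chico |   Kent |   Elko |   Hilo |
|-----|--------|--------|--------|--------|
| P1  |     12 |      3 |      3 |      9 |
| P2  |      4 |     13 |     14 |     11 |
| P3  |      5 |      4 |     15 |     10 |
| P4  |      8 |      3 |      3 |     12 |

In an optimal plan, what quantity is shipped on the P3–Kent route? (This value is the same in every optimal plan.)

Solving gives:
  P1->Kent: 50 × $3 = $150
  P2->Chico: 37 × $4 = $148
  P2->Kent: 18 × $13 = $234
  P2->Hilo: 36 × $11 = $396
  P3->Kent: 28 × $4 = $112
  P4->Kent: 30 × $3 = $90
  P4->Elko: 53 × $3 = $159
Total cost = $1289.
So P3→Kent carries 28 MWh.

28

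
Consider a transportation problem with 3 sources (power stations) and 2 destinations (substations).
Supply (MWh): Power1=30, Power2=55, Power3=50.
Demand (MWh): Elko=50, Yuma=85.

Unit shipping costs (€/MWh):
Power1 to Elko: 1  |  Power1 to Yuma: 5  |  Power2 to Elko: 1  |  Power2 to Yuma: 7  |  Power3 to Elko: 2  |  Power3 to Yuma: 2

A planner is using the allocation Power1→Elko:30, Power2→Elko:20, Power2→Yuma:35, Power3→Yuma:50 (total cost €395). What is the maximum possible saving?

Current plan cost = 30·1 + 20·1 + 35·7 + 50·2 = €395.
Optimal plan:
  Power1→Yuma: 30 MWh
  Power2→Elko: 50 MWh
  Power2→Yuma: 5 MWh
  Power3→Yuma: 50 MWh
Optimal cost = €335.
Saving = 395 − 335 = €60.

60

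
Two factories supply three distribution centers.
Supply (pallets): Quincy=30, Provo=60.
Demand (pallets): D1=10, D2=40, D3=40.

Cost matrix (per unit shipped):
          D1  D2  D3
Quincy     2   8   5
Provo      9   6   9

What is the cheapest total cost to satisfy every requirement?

540

A cheapest plan:
  Quincy→D1: 10 × 2 = 20
  Quincy→D3: 20 × 5 = 100
  Provo→D2: 40 × 6 = 240
  Provo→D3: 20 × 9 = 180
Total = 20 + 100 + 240 + 180 = 540.
(Supply check: Quincy ships 30; Provo ships 60.)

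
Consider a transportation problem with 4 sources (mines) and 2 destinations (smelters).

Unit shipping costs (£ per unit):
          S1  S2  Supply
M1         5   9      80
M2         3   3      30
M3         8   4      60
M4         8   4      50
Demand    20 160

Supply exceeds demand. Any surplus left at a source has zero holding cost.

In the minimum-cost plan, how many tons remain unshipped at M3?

An optimal plan:
  M1→S1: 20 × £5 = £100
  M1→S2: 20 × £9 = £180
  M2→S2: 30 × £3 = £90
  M3→S2: 60 × £4 = £240
  M4→S2: 50 × £4 = £200
Total cost = £810.
M3 ships 60 of its 60, leaving 0.

0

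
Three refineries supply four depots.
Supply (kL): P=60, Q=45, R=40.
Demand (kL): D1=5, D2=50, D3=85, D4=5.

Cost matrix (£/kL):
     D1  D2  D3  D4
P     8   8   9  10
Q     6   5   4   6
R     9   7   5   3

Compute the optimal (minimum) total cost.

Optimal allocation:
  P–D1: 5 × £8 = £40
  P–D2: 50 × £8 = £400
  P–D3: 5 × £9 = £45
  Q–D3: 45 × £4 = £180
  R–D3: 35 × £5 = £175
  R–D4: 5 × £3 = £15
Total = 40 + 400 + 45 + 180 + 175 + 15 = £855.
(Supply check: P ships 60; Q ships 45; R ships 40.)

855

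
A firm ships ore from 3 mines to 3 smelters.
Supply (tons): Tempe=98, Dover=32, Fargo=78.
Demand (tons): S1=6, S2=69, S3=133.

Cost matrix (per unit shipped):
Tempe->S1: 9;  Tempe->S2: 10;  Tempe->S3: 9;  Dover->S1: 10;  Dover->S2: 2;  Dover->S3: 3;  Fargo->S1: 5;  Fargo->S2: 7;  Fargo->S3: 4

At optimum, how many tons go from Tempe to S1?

6

The minimum-cost plan:
  Tempe->S1: 6 × 9 = 54
  Tempe->S2: 37 × 10 = 370
  Tempe->S3: 55 × 9 = 495
  Dover->S2: 32 × 2 = 64
  Fargo->S3: 78 × 4 = 312
Total cost = 1295.
So Tempe→S1 carries 6 tons.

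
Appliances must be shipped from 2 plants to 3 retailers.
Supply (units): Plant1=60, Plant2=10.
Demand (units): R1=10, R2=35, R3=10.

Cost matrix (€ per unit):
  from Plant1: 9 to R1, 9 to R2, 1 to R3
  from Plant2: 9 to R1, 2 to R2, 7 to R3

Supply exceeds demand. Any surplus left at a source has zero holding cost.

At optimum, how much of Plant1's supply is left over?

Minimum-cost shipments:
  Plant1->R1: 10 units
  Plant1->R2: 25 units
  Plant1->R3: 10 units
  Plant2->R2: 10 units
Total cost = €345.
Plant1 ships 45 of its 60, leaving 15.

15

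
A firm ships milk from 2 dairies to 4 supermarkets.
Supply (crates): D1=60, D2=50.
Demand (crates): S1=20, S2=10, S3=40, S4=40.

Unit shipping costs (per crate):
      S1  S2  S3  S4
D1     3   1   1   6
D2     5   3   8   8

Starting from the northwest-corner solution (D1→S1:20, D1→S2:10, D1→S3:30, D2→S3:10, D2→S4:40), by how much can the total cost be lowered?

50

Current plan cost = 20·3 + 10·1 + 30·1 + 10·8 + 40·8 = 500.
Optimal plan:
  D1–S1: 20 crates
  D1–S3: 40 crates
  D2–S2: 10 crates
  D2–S4: 40 crates
Optimal cost = 450.
Saving = 500 − 450 = 50.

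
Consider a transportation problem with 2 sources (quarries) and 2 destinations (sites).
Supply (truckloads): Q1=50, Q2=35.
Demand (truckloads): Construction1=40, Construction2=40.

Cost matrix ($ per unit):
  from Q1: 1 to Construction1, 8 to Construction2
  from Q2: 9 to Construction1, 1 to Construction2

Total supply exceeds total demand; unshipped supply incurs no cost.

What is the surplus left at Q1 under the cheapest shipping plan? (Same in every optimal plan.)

Minimum-cost shipments:
  Q1 to Construction1: 40 × $1 = $40
  Q1 to Construction2: 5 × $8 = $40
  Q2 to Construction2: 35 × $1 = $35
Total cost = $115.
Q1 ships 45 of its 50, leaving 5.

5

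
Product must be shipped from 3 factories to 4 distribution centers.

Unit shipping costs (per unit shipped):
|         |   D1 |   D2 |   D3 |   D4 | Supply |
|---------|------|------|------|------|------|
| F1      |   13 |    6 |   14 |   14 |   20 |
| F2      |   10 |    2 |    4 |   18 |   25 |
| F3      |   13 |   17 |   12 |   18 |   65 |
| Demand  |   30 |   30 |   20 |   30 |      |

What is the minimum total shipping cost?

1190

A cheapest plan:
  F1->D2: 5 × 6 = 30
  F1->D4: 15 × 14 = 210
  F2->D2: 25 × 2 = 50
  F3->D1: 30 × 13 = 390
  F3->D3: 20 × 12 = 240
  F3->D4: 15 × 18 = 270
Total = 30 + 210 + 50 + 390 + 240 + 270 = 1190.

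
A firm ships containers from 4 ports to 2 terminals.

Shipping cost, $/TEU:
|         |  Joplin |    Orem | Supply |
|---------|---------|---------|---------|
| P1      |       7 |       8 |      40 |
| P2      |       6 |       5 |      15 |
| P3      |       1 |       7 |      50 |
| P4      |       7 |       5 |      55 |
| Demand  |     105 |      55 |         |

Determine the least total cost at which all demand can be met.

An optimal shipping plan:
  P1–Joplin: 40 × $7 = $280
  P2–Joplin: 15 × $6 = $90
  P3–Joplin: 50 × $1 = $50
  P4–Orem: 55 × $5 = $275
Total = 280 + 90 + 50 + 275 = $695.

695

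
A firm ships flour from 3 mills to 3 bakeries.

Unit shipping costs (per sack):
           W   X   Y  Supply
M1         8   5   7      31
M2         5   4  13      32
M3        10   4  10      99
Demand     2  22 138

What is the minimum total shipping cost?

1409

A cheapest plan:
  M1–Y: 31 sacks
  M2–W: 2 sacks
  M2–X: 22 sacks
  M2–Y: 8 sacks
  M3–Y: 99 sacks
Total cost = 1409.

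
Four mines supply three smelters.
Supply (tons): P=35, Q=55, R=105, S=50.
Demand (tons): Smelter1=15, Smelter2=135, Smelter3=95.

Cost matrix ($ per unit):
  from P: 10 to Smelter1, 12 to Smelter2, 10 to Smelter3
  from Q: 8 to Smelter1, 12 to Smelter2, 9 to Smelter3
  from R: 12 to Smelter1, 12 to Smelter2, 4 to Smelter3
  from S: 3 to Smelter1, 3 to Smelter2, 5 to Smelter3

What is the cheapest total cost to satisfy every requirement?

1670

Optimal allocation:
  P to Smelter2: 35 × $12 = $420
  Q to Smelter1: 15 × $8 = $120
  Q to Smelter2: 40 × $12 = $480
  R to Smelter2: 10 × $12 = $120
  R to Smelter3: 95 × $4 = $380
  S to Smelter2: 50 × $3 = $150
Total = 420 + 120 + 480 + 120 + 380 + 150 = $1670.
(Supply check: P ships 35; Q ships 55; R ships 105; S ships 50.)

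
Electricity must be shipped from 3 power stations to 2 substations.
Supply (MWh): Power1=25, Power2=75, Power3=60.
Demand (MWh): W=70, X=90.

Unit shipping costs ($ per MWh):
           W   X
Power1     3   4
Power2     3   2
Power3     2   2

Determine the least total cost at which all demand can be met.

345

A cheapest plan:
  Power1–W: 25 × $3 = $75
  Power2–X: 75 × $2 = $150
  Power3–W: 45 × $2 = $90
  Power3–X: 15 × $2 = $30
Total = 75 + 150 + 90 + 30 = $345.
(Supply check: Power1 ships 25; Power2 ships 75; Power3 ships 60.)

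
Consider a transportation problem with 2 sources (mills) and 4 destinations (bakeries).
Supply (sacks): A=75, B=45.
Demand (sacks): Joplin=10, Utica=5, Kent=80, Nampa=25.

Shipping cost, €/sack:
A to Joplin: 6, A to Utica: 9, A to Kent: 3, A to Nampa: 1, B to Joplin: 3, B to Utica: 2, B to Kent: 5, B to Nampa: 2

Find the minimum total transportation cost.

Optimal allocation:
  A–Kent: 75 sacks
  B–Joplin: 10 sacks
  B–Utica: 5 sacks
  B–Kent: 5 sacks
  B–Nampa: 25 sacks
Total cost = €340.

340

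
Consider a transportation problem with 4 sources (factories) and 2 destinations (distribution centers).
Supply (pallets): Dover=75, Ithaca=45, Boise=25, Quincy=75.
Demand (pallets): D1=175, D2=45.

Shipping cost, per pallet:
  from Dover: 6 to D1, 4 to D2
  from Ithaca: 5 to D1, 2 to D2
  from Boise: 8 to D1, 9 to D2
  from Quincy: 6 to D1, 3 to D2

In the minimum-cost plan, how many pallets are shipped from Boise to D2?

0

Solving gives:
  Dover to D1: 75 pallets
  Ithaca to D1: 45 pallets
  Boise to D1: 25 pallets
  Quincy to D1: 30 pallets
  Quincy to D2: 45 pallets
Total cost = 1190.
The route Boise→D2 is not used.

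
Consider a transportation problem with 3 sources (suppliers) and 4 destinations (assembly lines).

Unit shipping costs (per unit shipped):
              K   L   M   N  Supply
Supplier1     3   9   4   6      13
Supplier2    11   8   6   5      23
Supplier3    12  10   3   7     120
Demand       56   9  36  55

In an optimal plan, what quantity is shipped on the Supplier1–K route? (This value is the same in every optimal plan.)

13

The minimum-cost plan:
  Supplier1–K: 13 × 3 = 39
  Supplier2–L: 9 × 8 = 72
  Supplier2–N: 14 × 5 = 70
  Supplier3–K: 43 × 12 = 516
  Supplier3–M: 36 × 3 = 108
  Supplier3–N: 41 × 7 = 287
Total cost = 1092.
So Supplier1→K carries 13 batches.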